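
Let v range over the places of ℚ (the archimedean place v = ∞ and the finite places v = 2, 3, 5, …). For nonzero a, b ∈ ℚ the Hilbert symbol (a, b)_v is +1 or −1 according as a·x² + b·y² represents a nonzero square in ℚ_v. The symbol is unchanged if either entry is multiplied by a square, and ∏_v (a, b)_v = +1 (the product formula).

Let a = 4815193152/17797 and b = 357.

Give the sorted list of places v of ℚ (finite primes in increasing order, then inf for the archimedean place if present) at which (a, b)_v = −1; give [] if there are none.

(a, b) ≡ (69069, 357) mod (ℚ^×)²; places V = {2, 3, 7, 11, 13, 17, 23, 37, ∞}.
(a,b)_23: α=1, u≡16; β=0, v≡12 (mod 23); (16|23)=+1, (12|23)=+1; sign (−1)^0·+1^0·+1^1 = +1.
(a,b)_∞: sgn(69069)=+, sgn(357)=+, so +1.
(a,b)_17: α=2, u≡15; β=1, v≡4 (mod 17); (15|17)=+1, (4|17)=+1; sign (−1)^0·+1^1·+1^2 = +1.
(a,b)_2: α=6, β=0; u≡5, v≡5 (mod 8); ε(u)ε(v)=0·0, αω(v)=6·1, βω(u)=0·1; sum ≡ 0  ⇒  +1.
(a,b)_7: α=3, u≡2; β=1, v≡2 (mod 7); (2|7)=+1, (2|7)=+1; sign (−1)^1·+1^1·+1^3 = -1.
(a,b)_13: α=-1, u≡4; β=0, v≡6 (mod 13); (4|13)=+1, (6|13)=-1; sign (−1)^0·+1^0·-1^-1 = -1.
(a,b)_3: α=1, u≡1; β=1, v≡2 (mod 3); (1|3)=+1, (2|3)=-1; sign (−1)^1·+1^1·-1^1 = +1.
(a,b)_11: α=1, u≡3; β=0, v≡5 (mod 11); (3|11)=+1, (5|11)=+1; sign (−1)^0·+1^0·+1^1 = +1.
(a,b)_37: α=-2, u≡7; β=0, v≡24 (mod 37); (7|37)=+1, (24|37)=-1; sign (−1)^0·+1^0·-1^-2 = +1.
|Ram(69069, 357)| = 2, even; anisotropic at {7, 13}.

[7, 13]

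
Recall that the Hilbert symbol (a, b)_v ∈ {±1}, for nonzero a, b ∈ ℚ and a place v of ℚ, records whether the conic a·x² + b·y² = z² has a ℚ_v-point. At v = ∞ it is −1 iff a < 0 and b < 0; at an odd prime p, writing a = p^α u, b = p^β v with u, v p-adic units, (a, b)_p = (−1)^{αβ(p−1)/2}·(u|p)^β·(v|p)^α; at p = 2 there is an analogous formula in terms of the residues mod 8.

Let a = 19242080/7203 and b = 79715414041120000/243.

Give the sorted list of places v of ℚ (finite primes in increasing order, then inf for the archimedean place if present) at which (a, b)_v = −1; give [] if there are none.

Mod squares: a ≡ 4290, b ≡ 39. Check v ∈ {∞, 2, 3, 5, 7, 11, 13, 29, 37}.
v=37: a=37^0·(≡24), b=37^4·(≡6) mod 37; (24|37)=-1, (6|37)=-1; (−1)^{0·4·18}·(-1)^4·(-1)^0 = +1.
v=11: a=11^1·(≡3), b=11^2·(≡10) mod 11; (3|11)=+1, (10|11)=-1; (−1)^{1·2·5}·(+1)^2·(-1)^1 = -1.
v=2: v_2(a)=5, v_2(b)=8; units ≡ 1, 7 (mod 8); ε·ε+αω+βω = 0·1+5·0+8·0 ≡ 0  ⇒  (a,b)_2 = +1.
v=∞: 4290 > 0 and 39 > 0  ⇒  (a,b)_∞ = +1.
v=3: a=3^-1·(≡2), b=3^-5·(≡1) mod 3; (2|3)=-1, (1|3)=+1; (−1)^{-1·-5·1}·(-1)^-5·(+1)^-1 = +1.
v=5: a=5^1·(≡2), b=5^4·(≡4) mod 5; (2|5)=-1, (4|5)=+1; (−1)^{1·4·2}·(-1)^4·(+1)^1 = +1.
v=7: a=7^-4·(≡6), b=7^0·(≡2) mod 7; (6|7)=-1, (2|7)=+1; (−1)^{-4·0·3}·(-1)^0·(+1)^-4 = +1.
v=13: a=13^1·(≡6), b=13^3·(≡12) mod 13; (6|13)=-1, (12|13)=+1; (−1)^{1·3·6}·(-1)^3·(+1)^1 = -1.
v=29: a=29^2·(≡21), b=29^0·(≡26) mod 29; (21|29)=-1, (26|29)=-1; (−1)^{2·0·14}·(-1)^0·(-1)^2 = +1.
|Ram(4290, 39)| = 2, even; anisotropic at {11, 13}.

[11, 13]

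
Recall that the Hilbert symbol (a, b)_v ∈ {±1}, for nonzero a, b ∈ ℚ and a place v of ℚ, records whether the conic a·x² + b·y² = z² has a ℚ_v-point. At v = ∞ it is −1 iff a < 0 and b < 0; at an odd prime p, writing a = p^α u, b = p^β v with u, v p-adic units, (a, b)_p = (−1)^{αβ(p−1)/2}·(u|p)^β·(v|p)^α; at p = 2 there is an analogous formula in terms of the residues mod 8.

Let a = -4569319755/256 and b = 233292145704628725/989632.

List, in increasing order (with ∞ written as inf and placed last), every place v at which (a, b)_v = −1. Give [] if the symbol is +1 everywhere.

[3, 5, 11, 13]

(a, b) ≡ (-1155, 1547) mod (ℚ^×)²; places V = {2, 3, 5, 7, 11, 13, 17, 47, ∞}.
(a,b)_47: α=0, u≡33; β=-2, v≡35 (mod 47); (33|47)=-1, (35|47)=-1; sign (−1)^0·-1^-2·-1^0 = +1.
(a,b)_∞: sgn(-1155)=−, sgn(1547)=+, so +1.
(a,b)_7: α=1, u≡6; β=-1, v≡2 (mod 7); (6|7)=-1, (2|7)=+1; sign (−1)^1·-1^-1·+1^1 = +1.
(a,b)_13: α=2, u≡2; β=3, v≡5 (mod 13); (2|13)=-1, (5|13)=-1; sign (−1)^0·-1^3·-1^2 = -1.
(a,b)_11: α=1, u≡3; β=4, v≡6 (mod 11); (3|11)=+1, (6|11)=-1; sign (−1)^0·+1^4·-1^1 = -1.
(a,b)_17: α=2, u≡4; β=3, v≡5 (mod 17); (4|17)=+1, (5|17)=-1; sign (−1)^0·+1^3·-1^2 = +1.
(a,b)_3: α=5, u≡2; β=10, v≡2 (mod 3); (2|3)=-1, (2|3)=-1; sign (−1)^0·-1^10·-1^5 = -1.
(a,b)_5: α=1, u≡4; β=2, v≡2 (mod 5); (4|5)=+1, (2|5)=-1; sign (−1)^0·+1^2·-1^1 = -1.
(a,b)_2: α=-8, β=-6; u≡5, v≡3 (mod 8); ε(u)ε(v)=0·1, αω(v)=-8·1, βω(u)=-6·1; sum ≡ 0  ⇒  +1.
Ram(-1155, 1547) = {3, 5, 11, 13}; no ℚ_3-point on the conic.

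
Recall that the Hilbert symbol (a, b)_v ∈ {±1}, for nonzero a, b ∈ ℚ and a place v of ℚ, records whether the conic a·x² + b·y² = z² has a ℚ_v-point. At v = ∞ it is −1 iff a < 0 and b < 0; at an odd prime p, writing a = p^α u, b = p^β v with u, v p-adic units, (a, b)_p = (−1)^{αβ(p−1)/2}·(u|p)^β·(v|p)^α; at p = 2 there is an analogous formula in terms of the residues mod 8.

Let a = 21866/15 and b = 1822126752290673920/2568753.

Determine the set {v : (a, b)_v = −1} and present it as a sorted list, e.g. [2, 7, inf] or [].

Mod squares: a ≡ 390, b ≡ 165. Check v ∈ {∞, 2, 3, 5, 7, 11, 13, 17, 29, 31}.
v=13: a=13^1·(≡9), b=13^2·(≡10) mod 13; (9|13)=+1, (10|13)=+1; (−1)^{1·2·6}·(+1)^2·(+1)^1 = +1.
v=2: v_2(a)=1, v_2(b)=8; units ≡ 3, 5 (mod 8); ε·ε+αω+βω = 1·0+1·1+8·1 ≡ 1  ⇒  (a,b)_2 = -1.
v=7: a=7^0·(≡5), b=7^2·(≡1) mod 7; (5|7)=-1, (1|7)=+1; (−1)^{0·2·3}·(-1)^2·(+1)^0 = +1.
v=∞: 390 > 0 and 165 > 0  ⇒  (a,b)_∞ = +1.
v=31: a=31^0·(≡9), b=31^-2·(≡1) mod 31; (9|31)=+1, (1|31)=+1; (−1)^{0·-2·15}·(+1)^-2·(+1)^0 = +1.
v=5: a=5^-1·(≡2), b=5^1·(≡3) mod 5; (2|5)=-1, (3|5)=-1; (−1)^{-1·1·2}·(-1)^1·(-1)^-1 = +1.
v=11: a=11^0·(≡5), b=11^-1·(≡9) mod 11; (5|11)=+1, (9|11)=+1; (−1)^{0·-1·5}·(+1)^-1·(+1)^0 = +1.
v=3: a=3^-1·(≡1), b=3^-5·(≡1) mod 3; (1|3)=+1, (1|3)=+1; (−1)^{-1·-5·1}·(+1)^-5·(+1)^-1 = -1.
v=29: a=29^2·(≡23), b=29^6·(≡20) mod 29; (23|29)=+1, (20|29)=+1; (−1)^{2·6·14}·(+1)^6·(+1)^2 = +1.
v=17: a=17^0·(≡15), b=17^2·(≡10) mod 17; (15|17)=+1, (10|17)=-1; (−1)^{0·2·8}·(+1)^2·(-1)^0 = +1.
Ram(390, 165) = {2, 3}; no ℚ_2-point on the conic.

[2, 3]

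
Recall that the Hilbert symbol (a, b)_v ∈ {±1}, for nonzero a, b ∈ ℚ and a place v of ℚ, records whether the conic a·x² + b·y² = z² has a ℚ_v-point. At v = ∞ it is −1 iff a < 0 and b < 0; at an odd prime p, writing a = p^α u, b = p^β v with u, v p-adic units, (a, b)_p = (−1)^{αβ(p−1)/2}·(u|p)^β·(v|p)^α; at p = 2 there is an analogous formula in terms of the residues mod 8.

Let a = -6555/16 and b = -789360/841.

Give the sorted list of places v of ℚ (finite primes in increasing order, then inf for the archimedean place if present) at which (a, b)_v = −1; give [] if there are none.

Mod squares: a ≡ -6555, b ≡ -49335. Check v ∈ {∞, 2, 3, 5, 11, 13, 19, 23, 29}.
v=3: a=3^1·(≡2), b=3^1·(≡1) mod 3; (2|3)=-1, (1|3)=+1; (−1)^{1·1·1}·(-1)^1·(+1)^1 = +1.
v=5: a=5^1·(≡4), b=5^1·(≡3) mod 5; (4|5)=+1, (3|5)=-1; (−1)^{1·1·2}·(+1)^1·(-1)^1 = -1.
v=23: a=23^1·(≡21), b=23^1·(≡5) mod 23; (21|23)=-1, (5|23)=-1; (−1)^{1·1·11}·(-1)^1·(-1)^1 = -1.
v=∞: -6555 < 0 and -49335 < 0  ⇒  (a,b)_∞ = -1.
v=11: a=11^0·(≡9), b=11^1·(≡3) mod 11; (9|11)=+1, (3|11)=+1; (−1)^{0·1·5}·(+1)^1·(+1)^0 = +1.
v=19: a=19^1·(≡1), b=19^0·(≡18) mod 19; (1|19)=+1, (18|19)=-1; (−1)^{1·0·9}·(+1)^0·(-1)^1 = -1.
v=2: v_2(a)=-4, v_2(b)=4; units ≡ 5, 1 (mod 8); ε·ε+αω+βω = 0·0+-4·0+4·1 ≡ 0  ⇒  (a,b)_2 = +1.
v=13: a=13^0·(≡12), b=13^1·(≡9) mod 13; (12|13)=+1, (9|13)=+1; (−1)^{0·1·6}·(+1)^1·(+1)^0 = +1.
v=29: a=29^0·(≡9), b=29^-2·(≡20) mod 29; (9|29)=+1, (20|29)=+1; (−1)^{0·-2·14}·(+1)^-2·(+1)^0 = +1.
Ram(-6555, -49335) = {5, 19, 23, ∞}; no ℚ_5-point on the conic.

[5, 19, 23, inf]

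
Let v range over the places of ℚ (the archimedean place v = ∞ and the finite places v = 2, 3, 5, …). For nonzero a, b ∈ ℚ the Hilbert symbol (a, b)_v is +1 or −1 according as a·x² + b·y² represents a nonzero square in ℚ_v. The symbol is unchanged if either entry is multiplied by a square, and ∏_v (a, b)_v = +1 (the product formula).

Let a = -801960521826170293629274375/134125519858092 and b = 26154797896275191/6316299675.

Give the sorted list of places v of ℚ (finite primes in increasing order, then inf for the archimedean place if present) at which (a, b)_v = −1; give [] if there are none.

[3, 11, 31, 41]

(a, b) ≡ (-93, 39237) mod (ℚ^×)²; places V = {2, 3, 5, 7, 11, 13, 19, 23, 29, 31, 41, ∞}.
(a,b)_11: α=8, u≡8; β=5, v≡9 (mod 11); (8|11)=-1, (9|11)=+1; sign (−1)^0·-1^5·+1^8 = -1.
(a,b)_5: α=4, u≡3; β=-2, v≡3 (mod 5); (3|5)=-1, (3|5)=-1; sign (−1)^0·-1^-2·-1^4 = +1.
(a,b)_∞: sgn(-93)=−, sgn(39237)=+, so +1.
(a,b)_41: α=2, u≡7; β=1, v≡26 (mod 41); (7|41)=-1, (26|41)=-1; sign (−1)^0·-1^1·-1^2 = -1.
(a,b)_3: α=-7, u≡2; β=-3, v≡2 (mod 3); (2|3)=-1, (2|3)=-1; sign (−1)^1·-1^-3·-1^-7 = -1.
(a,b)_31: α=3, u≡16; β=2, v≡22 (mod 31); (16|31)=+1, (22|31)=-1; sign (−1)^0·+1^2·-1^3 = -1.
(a,b)_23: α=0, u≡20; β=-2, v≡22 (mod 23); (20|23)=-1, (22|23)=-1; sign (−1)^0·-1^-2·-1^0 = +1.
(a,b)_2: α=-2, β=0; u≡3, v≡5 (mod 8); ε(u)ε(v)=1·0, αω(v)=-2·1, βω(u)=0·1; sum ≡ 0  ⇒  +1.
(a,b)_29: α=4, u≡28; β=3, v≡2 (mod 29); (28|29)=+1, (2|29)=-1; sign (−1)^0·+1^3·-1^4 = +1.
(a,b)_19: α=-4, u≡18; β=-2, v≡13 (mod 19); (18|19)=-1, (13|19)=-1; sign (−1)^0·-1^-2·-1^-4 = +1.
(a,b)_7: α=-6, u≡6; β=-2, v≡4 (mod 7); (6|7)=-1, (4|7)=+1; sign (−1)^0·-1^-2·+1^-6 = +1.
(a,b)_13: α=2, u≡8; β=2, v≡9 (mod 13); (8|13)=-1, (9|13)=+1; sign (−1)^0·-1^2·+1^2 = +1.
|Ram(-93, 39237)| = 4, even; anisotropic at {3, 11, 31, 41}.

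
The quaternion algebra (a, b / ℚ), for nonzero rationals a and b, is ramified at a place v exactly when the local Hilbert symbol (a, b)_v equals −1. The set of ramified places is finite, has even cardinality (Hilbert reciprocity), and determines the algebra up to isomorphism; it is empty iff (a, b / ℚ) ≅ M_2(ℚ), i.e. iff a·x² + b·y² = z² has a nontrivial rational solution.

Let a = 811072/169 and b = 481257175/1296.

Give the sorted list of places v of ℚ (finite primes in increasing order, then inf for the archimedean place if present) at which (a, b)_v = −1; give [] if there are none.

[23, 29]

(a, b) ≡ (12673, 392863) mod (ℚ^×)²; places V = {2, 3, 5, 7, 13, 19, 23, 29, 31, ∞}.
(a,b)_7: α=0, u≡3; β=2, v≡1 (mod 7); (3|7)=-1, (1|7)=+1; sign (−1)^0·-1^2·+1^0 = +1.
(a,b)_3: α=0, u≡1; β=-4, v≡1 (mod 3); (1|3)=+1, (1|3)=+1; sign (−1)^0·+1^-4·+1^0 = +1.
(a,b)_2: α=6, β=-4; u≡1, v≡7 (mod 8); ε(u)ε(v)=0·1, αω(v)=6·0, βω(u)=-4·0; sum ≡ 0  ⇒  +1.
(a,b)_23: α=1, u≡15; β=1, v≡17 (mod 23); (15|23)=-1, (17|23)=-1; sign (−1)^1·-1^1·-1^1 = -1.
(a,b)_19: α=1, u≡12; β=1, v≡16 (mod 19); (12|19)=-1, (16|19)=+1; sign (−1)^1·-1^1·+1^1 = +1.
(a,b)_29: α=1, u≡15; β=1, v≡13 (mod 29); (15|29)=-1, (13|29)=+1; sign (−1)^0·-1^1·+1^1 = -1.
(a,b)_31: α=0, u≡8; β=1, v≡16 (mod 31); (8|31)=+1, (16|31)=+1; sign (−1)^0·+1^1·+1^0 = +1.
(a,b)_13: α=-2, u≡2; β=0, v≡1 (mod 13); (2|13)=-1, (1|13)=+1; sign (−1)^0·-1^0·+1^-2 = +1.
(a,b)_∞: sgn(12673)=+, sgn(392863)=+, so +1.
(a,b)_5: α=0, u≡3; β=2, v≡2 (mod 5); (3|5)=-1, (2|5)=-1; sign (−1)^0·-1^2·-1^0 = +1.
(12673, 392863 / ℚ) ramifies at {23, 29}: a division algebra.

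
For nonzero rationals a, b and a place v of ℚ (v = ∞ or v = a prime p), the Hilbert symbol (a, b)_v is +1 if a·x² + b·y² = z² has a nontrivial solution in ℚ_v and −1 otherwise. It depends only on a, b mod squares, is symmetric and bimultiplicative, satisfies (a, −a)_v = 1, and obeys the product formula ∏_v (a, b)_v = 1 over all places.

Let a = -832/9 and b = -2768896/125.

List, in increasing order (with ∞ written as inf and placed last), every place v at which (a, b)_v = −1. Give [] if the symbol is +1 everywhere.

(a, b) ≡ (-13, -5) mod (ℚ^×)²; places V = {2, 3, 5, 13, ∞}.
(a,b)_∞: sgn(-13)=−, sgn(-5)=−, so -1.
(a,b)_13: α=1, u≡3; β=2, v≡6 (mod 13); (3|13)=+1, (6|13)=-1; sign (−1)^0·+1^2·-1^1 = -1.
(a,b)_3: α=-2, u≡2; β=0, v≡1 (mod 3); (2|3)=-1, (1|3)=+1; sign (−1)^0·-1^0·+1^-2 = +1.
(a,b)_5: α=0, u≡2; β=-3, v≡4 (mod 5); (2|5)=-1, (4|5)=+1; sign (−1)^0·-1^-3·+1^0 = -1.
(a,b)_2: α=6, β=14; u≡3, v≡3 (mod 8); ε(u)ε(v)=1·1, αω(v)=6·1, βω(u)=14·1; sum ≡ 1  ⇒  -1.
|Ram(-13, -5)| = 4, even; anisotropic at {2, 5, 13, ∞}.

[2, 5, 13, inf]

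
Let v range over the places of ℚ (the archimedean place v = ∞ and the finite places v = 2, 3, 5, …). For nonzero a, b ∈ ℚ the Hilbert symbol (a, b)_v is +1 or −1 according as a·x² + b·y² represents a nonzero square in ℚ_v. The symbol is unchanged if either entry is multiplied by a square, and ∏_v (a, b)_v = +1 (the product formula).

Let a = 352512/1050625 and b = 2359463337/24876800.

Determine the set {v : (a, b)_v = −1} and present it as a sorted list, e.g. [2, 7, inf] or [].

Mod squares: a ≡ 17, b ≡ 391. Check v ∈ {∞, 2, 3, 5, 7, 11, 13, 17, 23, 41}.
v=5: a=5^-4·(≡2), b=5^-2·(≡1) mod 5; (2|5)=-1, (1|5)=+1; (−1)^{-4·-2·2}·(-1)^-2·(+1)^-4 = +1.
v=∞: 17 > 0 and 391 > 0  ⇒  (a,b)_∞ = +1.
v=41: a=41^-2·(≡24), b=41^0·(≡24) mod 41; (24|41)=-1, (24|41)=-1; (−1)^{-2·0·20}·(-1)^0·(-1)^-2 = +1.
v=2: v_2(a)=8, v_2(b)=-8; units ≡ 1, 7 (mod 8); ε·ε+αω+βω = 0·1+8·0+-8·0 ≡ 0  ⇒  (a,b)_2 = +1.
v=11: a=11^0·(≡7), b=11^2·(≡10) mod 11; (7|11)=-1, (10|11)=-1; (−1)^{0·2·5}·(-1)^2·(-1)^0 = +1.
v=13: a=13^0·(≡1), b=13^-2·(≡10) mod 13; (1|13)=+1, (10|13)=+1; (−1)^{0·-2·6}·(+1)^-2·(+1)^0 = +1.
v=17: a=17^1·(≡8), b=17^3·(≡11) mod 17; (8|17)=+1, (11|17)=-1; (−1)^{1·3·8}·(+1)^3·(-1)^1 = -1.
v=23: a=23^0·(≡19), b=23^-1·(≡17) mod 23; (19|23)=-1, (17|23)=-1; (−1)^{0·-1·11}·(-1)^-1·(-1)^0 = -1.
v=3: a=3^4·(≡2), b=3^4·(≡1) mod 3; (2|3)=-1, (1|3)=+1; (−1)^{4·4·1}·(-1)^4·(+1)^4 = +1.
v=7: a=7^0·(≡3), b=7^2·(≡5) mod 7; (3|7)=-1, (5|7)=-1; (−1)^{0·2·3}·(-1)^2·(-1)^0 = +1.
(17, 391 / ℚ) ramifies at {17, 23}: a division algebra.

[17, 23]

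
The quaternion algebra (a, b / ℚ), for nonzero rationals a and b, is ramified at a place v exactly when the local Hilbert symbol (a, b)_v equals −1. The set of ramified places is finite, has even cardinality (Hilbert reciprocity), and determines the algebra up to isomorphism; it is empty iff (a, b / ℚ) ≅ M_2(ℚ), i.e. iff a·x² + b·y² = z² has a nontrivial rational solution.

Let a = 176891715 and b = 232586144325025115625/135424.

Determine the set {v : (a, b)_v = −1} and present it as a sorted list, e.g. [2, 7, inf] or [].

[13, 17]

Mod squares: a ≡ 3315, b ≡ 385. Check v ∈ {∞, 2, 3, 5, 7, 11, 13, 17, 23, 29}.
v=∞: 3315 > 0 and 385 > 0  ⇒  (a,b)_∞ = +1.
v=11: a=11^2·(≡4), b=11^3·(≡8) mod 11; (4|11)=+1, (8|11)=-1; (−1)^{2·3·5}·(+1)^3·(-1)^2 = +1.
v=29: a=29^0·(≡9), b=29^2·(≡27) mod 29; (9|29)=+1, (27|29)=-1; (−1)^{0·2·14}·(+1)^2·(-1)^0 = +1.
v=23: a=23^0·(≡3), b=23^-2·(≡22) mod 23; (3|23)=+1, (22|23)=-1; (−1)^{0·-2·11}·(+1)^-2·(-1)^0 = +1.
v=3: a=3^3·(≡1), b=3^4·(≡1) mod 3; (1|3)=+1, (1|3)=+1; (−1)^{3·4·1}·(+1)^4·(+1)^3 = +1.
v=2: v_2(a)=0, v_2(b)=-8; units ≡ 3, 1 (mod 8); ε·ε+αω+βω = 1·0+0·0+-8·1 ≡ 0  ⇒  (a,b)_2 = +1.
v=17: a=17^1·(≡1), b=17^2·(≡12) mod 17; (1|17)=+1, (12|17)=-1; (−1)^{1·2·8}·(+1)^2·(-1)^1 = -1.
v=7: a=7^2·(≡2), b=7^5·(≡5) mod 7; (2|7)=+1, (5|7)=-1; (−1)^{2·5·3}·(+1)^5·(-1)^2 = +1.
v=13: a=13^1·(≡7), b=13^2·(≡2) mod 13; (7|13)=-1, (2|13)=-1; (−1)^{1·2·6}·(-1)^2·(-1)^1 = -1.
v=5: a=5^1·(≡3), b=5^5·(≡3) mod 5; (3|5)=-1, (3|5)=-1; (−1)^{1·5·2}·(-1)^5·(-1)^1 = +1.
|Ram(3315, 385)| = 2, even; anisotropic at {13, 17}.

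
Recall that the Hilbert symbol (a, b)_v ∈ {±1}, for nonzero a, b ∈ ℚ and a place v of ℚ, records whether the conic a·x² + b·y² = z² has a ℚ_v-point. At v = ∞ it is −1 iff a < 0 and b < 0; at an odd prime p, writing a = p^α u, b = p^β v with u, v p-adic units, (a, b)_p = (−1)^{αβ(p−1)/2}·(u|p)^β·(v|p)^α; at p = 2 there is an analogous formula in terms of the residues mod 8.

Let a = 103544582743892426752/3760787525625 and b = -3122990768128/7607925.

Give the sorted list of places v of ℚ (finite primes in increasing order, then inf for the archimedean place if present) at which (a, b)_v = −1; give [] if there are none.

[11, 13]

Mod squares: a ≡ 7, b ≡ -286. Check v ∈ {∞, 2, 3, 5, 7, 11, 13, 17, 29}.
v=17: a=17^-2·(≡11), b=17^-2·(≡12) mod 17; (11|17)=-1, (12|17)=-1; (−1)^{-2·-2·8}·(-1)^-2·(-1)^-2 = +1.
v=2: v_2(a)=22, v_2(b)=13; units ≡ 7, 1 (mod 8); ε·ε+αω+βω = 1·0+22·0+13·0 ≡ 0  ⇒  (a,b)_2 = +1.
v=13: a=13^-4·(≡6), b=13^-1·(≡4) mod 13; (6|13)=-1, (4|13)=+1; (−1)^{-4·-1·6}·(-1)^-1·(+1)^-4 = -1.
v=29: a=29^6·(≡25), b=29^4·(≡24) mod 29; (25|29)=+1, (24|29)=+1; (−1)^{6·4·14}·(+1)^4·(+1)^6 = +1.
v=3: a=3^-6·(≡1), b=3^-4·(≡2) mod 3; (1|3)=+1, (2|3)=-1; (−1)^{-6·-4·1}·(+1)^-4·(-1)^-6 = +1.
v=5: a=5^-4·(≡2), b=5^-2·(≡1) mod 5; (2|5)=-1, (1|5)=+1; (−1)^{-4·-2·2}·(-1)^-2·(+1)^-4 = +1.
v=7: a=7^3·(≡1), b=7^2·(≡2) mod 7; (1|7)=+1, (2|7)=+1; (−1)^{3·2·3}·(+1)^2·(+1)^3 = +1.
v=∞: 7 > 0 and -286 < 0  ⇒  (a,b)_∞ = +1.
v=11: a=11^2·(≡6), b=11^1·(≡2) mod 11; (6|11)=-1, (2|11)=-1; (−1)^{2·1·5}·(-1)^1·(-1)^2 = -1.
|Ram(7, -286)| = 2, even; anisotropic at {11, 13}.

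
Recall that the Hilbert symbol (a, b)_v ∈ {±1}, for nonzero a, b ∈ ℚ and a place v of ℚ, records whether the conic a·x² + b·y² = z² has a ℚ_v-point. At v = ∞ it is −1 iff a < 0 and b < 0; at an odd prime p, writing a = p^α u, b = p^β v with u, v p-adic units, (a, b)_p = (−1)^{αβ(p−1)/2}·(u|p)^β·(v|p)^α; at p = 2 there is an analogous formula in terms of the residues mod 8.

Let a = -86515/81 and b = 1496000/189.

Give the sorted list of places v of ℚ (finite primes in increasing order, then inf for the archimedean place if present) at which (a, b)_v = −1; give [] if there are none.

[3, 7, 11, 13]

(a, b) ≡ (-715, 19635) mod (ℚ^×)²; places V = {2, 3, 5, 7, 11, 13, 17, ∞}.
(a,b)_2: α=0, β=6; u≡5, v≡3 (mod 8); ε(u)ε(v)=0·1, αω(v)=0·1, βω(u)=6·1; sum ≡ 0  ⇒  +1.
(a,b)_11: α=3, u≡3; β=1, v≡9 (mod 11); (3|11)=+1, (9|11)=+1; sign (−1)^1·+1^1·+1^3 = -1.
(a,b)_∞: sgn(-715)=−, sgn(19635)=+, so +1.
(a,b)_5: α=1, u≡2; β=3, v≡2 (mod 5); (2|5)=-1, (2|5)=-1; sign (−1)^0·-1^3·-1^1 = +1.
(a,b)_3: α=-4, u≡2; β=-3, v≡2 (mod 3); (2|3)=-1, (2|3)=-1; sign (−1)^0·-1^-3·-1^-4 = -1.
(a,b)_17: α=0, u≡9; β=1, v≡4 (mod 17); (9|17)=+1, (4|17)=+1; sign (−1)^0·+1^1·+1^0 = +1.
(a,b)_7: α=0, u≡3; β=-1, v≡5 (mod 7); (3|7)=-1, (5|7)=-1; sign (−1)^0·-1^-1·-1^0 = -1.
(a,b)_13: α=1, u≡9; β=0, v≡11 (mod 13); (9|13)=+1, (11|13)=-1; sign (−1)^0·+1^0·-1^1 = -1.
Ram(-715, 19635) = {3, 7, 11, 13}; no ℚ_3-point on the conic.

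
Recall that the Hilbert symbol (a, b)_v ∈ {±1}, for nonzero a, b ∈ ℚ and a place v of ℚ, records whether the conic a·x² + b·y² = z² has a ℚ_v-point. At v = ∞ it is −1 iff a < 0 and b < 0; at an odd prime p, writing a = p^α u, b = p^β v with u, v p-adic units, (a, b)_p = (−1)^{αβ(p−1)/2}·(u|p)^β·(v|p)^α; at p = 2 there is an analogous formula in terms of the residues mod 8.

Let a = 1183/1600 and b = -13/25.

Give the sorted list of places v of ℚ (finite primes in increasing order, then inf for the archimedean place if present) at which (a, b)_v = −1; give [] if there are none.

[2, 13]

(a, b) ≡ (7, -13) mod (ℚ^×)²; places V = {2, 5, 7, 13, ∞}.
(a,b)_∞: sgn(7)=+, sgn(-13)=−, so +1.
(a,b)_7: α=1, u≡2; β=0, v≡2 (mod 7); (2|7)=+1, (2|7)=+1; sign (−1)^0·+1^0·+1^1 = +1.
(a,b)_2: α=-6, β=0; u≡7, v≡3 (mod 8); ε(u)ε(v)=1·1, αω(v)=-6·1, βω(u)=0·0; sum ≡ 1  ⇒  -1.
(a,b)_13: α=2, u≡7; β=1, v≡1 (mod 13); (7|13)=-1, (1|13)=+1; sign (−1)^0·-1^1·+1^2 = -1.
(a,b)_5: α=-2, u≡2; β=-2, v≡2 (mod 5); (2|5)=-1, (2|5)=-1; sign (−1)^0·-1^-2·-1^-2 = +1.
Ram(7, -13) = {2, 13}; no ℚ_2-point on the conic.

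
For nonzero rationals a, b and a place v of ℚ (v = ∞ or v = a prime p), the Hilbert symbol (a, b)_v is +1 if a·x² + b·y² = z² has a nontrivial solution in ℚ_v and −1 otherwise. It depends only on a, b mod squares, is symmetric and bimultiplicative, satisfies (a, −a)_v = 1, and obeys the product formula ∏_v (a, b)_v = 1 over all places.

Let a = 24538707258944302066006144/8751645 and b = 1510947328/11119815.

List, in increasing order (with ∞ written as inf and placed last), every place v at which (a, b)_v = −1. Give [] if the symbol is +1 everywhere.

[3, 17, 19, 29]

Mod squares: a ≡ 119054570, b ≡ 870. Check v ∈ {∞, 2, 3, 5, 7, 11, 17, 19, 29, 31, 41, 43}.
v=17: a=17^1·(≡16), b=17^0·(≡6) mod 17; (16|17)=+1, (6|17)=-1; (−1)^{1·0·8}·(+1)^0·(-1)^1 = -1.
v=5: a=5^-1·(≡1), b=5^-1·(≡1) mod 5; (1|5)=+1, (1|5)=+1; (−1)^{-1·-1·2}·(+1)^-1·(+1)^-1 = +1.
v=7: a=7^-4·(≡5), b=7^-2·(≡1) mod 7; (5|7)=-1, (1|7)=+1; (−1)^{-4·-2·3}·(-1)^-2·(+1)^-4 = +1.
v=29: a=29^7·(≡27), b=29^3·(≡7) mod 29; (27|29)=-1, (7|29)=+1; (−1)^{7·3·14}·(-1)^3·(+1)^7 = -1.
v=∞: 119054570 > 0 and 870 > 0  ⇒  (a,b)_∞ = +1.
v=3: a=3^-6·(≡2), b=3^-3·(≡2) mod 3; (2|3)=-1, (2|3)=-1; (−1)^{-6·-3·1}·(-1)^-3·(-1)^-6 = -1.
v=43: a=43^2·(≡35), b=43^0·(≡40) mod 43; (35|43)=+1, (40|43)=+1; (−1)^{2·0·21}·(+1)^0·(+1)^2 = +1.
v=11: a=11^4·(≡7), b=11^2·(≡4) mod 11; (7|11)=-1, (4|11)=+1; (−1)^{4·2·5}·(-1)^2·(+1)^4 = +1.
v=31: a=31^1·(≡20), b=31^0·(≡9) mod 31; (20|31)=+1, (9|31)=+1; (−1)^{1·0·15}·(+1)^0·(+1)^1 = +1.
v=19: a=19^1·(≡1), b=19^0·(≡18) mod 19; (1|19)=+1, (18|19)=-1; (−1)^{1·0·9}·(+1)^0·(-1)^1 = -1.
v=41: a=41^1·(≡26), b=41^-2·(≡23) mod 41; (26|41)=-1, (23|41)=+1; (−1)^{1·-2·20}·(-1)^-2·(+1)^1 = +1.
v=2: v_2(a)=7, v_2(b)=9; units ≡ 5, 3 (mod 8); ε·ε+αω+βω = 0·1+7·1+9·1 ≡ 0  ⇒  (a,b)_2 = +1.
(119054570, 870 / ℚ) ramifies at {3, 17, 19, 29}: a division algebra.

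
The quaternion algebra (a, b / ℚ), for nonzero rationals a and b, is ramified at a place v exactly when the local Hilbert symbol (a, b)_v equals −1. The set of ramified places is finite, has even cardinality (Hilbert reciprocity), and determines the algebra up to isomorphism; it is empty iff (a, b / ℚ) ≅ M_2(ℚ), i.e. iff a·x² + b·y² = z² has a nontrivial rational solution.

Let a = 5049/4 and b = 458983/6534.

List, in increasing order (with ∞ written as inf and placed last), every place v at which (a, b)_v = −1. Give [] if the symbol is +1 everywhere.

(a, b) ≡ (561, 56202) mod (ℚ^×)²; places V = {2, 3, 7, 11, 17, 19, 29, ∞}.
(a,b)_∞: sgn(561)=+, sgn(56202)=+, so +1.
(a,b)_19: α=0, u≡13; β=1, v≡15 (mod 19); (13|19)=-1, (15|19)=-1; sign (−1)^0·-1^1·-1^0 = -1.
(a,b)_3: α=3, u≡1; β=-3, v≡2 (mod 3); (1|3)=+1, (2|3)=-1; sign (−1)^1·+1^-3·-1^3 = +1.
(a,b)_2: α=-2, β=-1; u≡1, v≡5 (mod 8); ε(u)ε(v)=0·0, αω(v)=-2·1, βω(u)=-1·0; sum ≡ 0  ⇒  +1.
(a,b)_29: α=0, u≡8; β=1, v≡25 (mod 29); (8|29)=-1, (25|29)=+1; sign (−1)^0·-1^1·+1^0 = -1.
(a,b)_17: α=1, u≡2; β=1, v≡9 (mod 17); (2|17)=+1, (9|17)=+1; sign (−1)^0·+1^1·+1^1 = +1.
(a,b)_7: α=0, u≡4; β=2, v≡5 (mod 7); (4|7)=+1, (5|7)=-1; sign (−1)^0·+1^2·-1^0 = +1.
(a,b)_11: α=1, u≡2; β=-2, v≡3 (mod 11); (2|11)=-1, (3|11)=+1; sign (−1)^0·-1^-2·+1^1 = +1.
Ram(561, 56202) = {19, 29}; no ℚ_19-point on the conic.

[19, 29]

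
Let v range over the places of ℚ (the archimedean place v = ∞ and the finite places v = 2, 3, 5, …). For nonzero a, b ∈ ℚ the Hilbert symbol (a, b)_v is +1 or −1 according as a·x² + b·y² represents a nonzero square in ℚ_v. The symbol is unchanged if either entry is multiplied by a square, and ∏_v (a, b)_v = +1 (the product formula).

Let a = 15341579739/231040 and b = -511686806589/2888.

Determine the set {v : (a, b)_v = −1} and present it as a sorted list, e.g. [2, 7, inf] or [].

[5, 17, 29, 31]

(a, b) ≡ (8990, -213962) mod (ℚ^×)²; places V = {2, 3, 5, 7, 17, 19, 29, 31, ∞}.
(a,b)_29: α=1, u≡13; β=1, v≡14 (mod 29); (13|29)=+1, (14|29)=-1; sign (−1)^0·+1^1·-1^1 = -1.
(a,b)_31: α=1, u≡22; β=1, v≡11 (mod 31); (22|31)=-1, (11|31)=-1; sign (−1)^1·-1^1·-1^1 = -1.
(a,b)_∞: sgn(8990)=+, sgn(-213962)=−, so +1.
(a,b)_5: α=-1, u≡3; β=0, v≡2 (mod 5); (3|5)=-1, (2|5)=-1; sign (−1)^0·-1^0·-1^-1 = -1.
(a,b)_3: α=10, u≡2; β=14, v≡1 (mod 3); (2|3)=-1, (1|3)=+1; sign (−1)^0·-1^14·+1^10 = +1.
(a,b)_19: α=-2, u≡12; β=-2, v≡4 (mod 19); (12|19)=-1, (4|19)=+1; sign (−1)^0·-1^-2·+1^-2 = +1.
(a,b)_17: α=2, u≡12; β=1, v≡3 (mod 17); (12|17)=-1, (3|17)=-1; sign (−1)^0·-1^1·-1^2 = -1.
(a,b)_2: α=-7, β=-3; u≡7, v≡3 (mod 8); ε(u)ε(v)=1·1, αω(v)=-7·1, βω(u)=-3·0; sum ≡ 0  ⇒  +1.
(a,b)_7: α=0, u≡2; β=1, v≡6 (mod 7); (2|7)=+1, (6|7)=-1; sign (−1)^0·+1^1·-1^0 = +1.
|Ram(8990, -213962)| = 4, even; anisotropic at {5, 17, 29, 31}.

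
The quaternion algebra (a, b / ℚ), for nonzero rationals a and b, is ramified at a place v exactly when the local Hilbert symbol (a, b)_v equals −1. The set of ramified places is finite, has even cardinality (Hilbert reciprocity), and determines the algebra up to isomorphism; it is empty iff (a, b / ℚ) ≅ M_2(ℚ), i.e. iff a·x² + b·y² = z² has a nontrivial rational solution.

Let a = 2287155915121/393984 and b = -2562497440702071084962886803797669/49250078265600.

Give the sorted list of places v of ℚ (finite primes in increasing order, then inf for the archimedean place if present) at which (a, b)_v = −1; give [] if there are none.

Mod squares: a ≡ 177859, b ≡ -82621. Check v ∈ {∞, 2, 3, 5, 7, 11, 19, 23, 29, 37}.
v=37: a=37^1·(≡33), b=37^3·(≡14) mod 37; (33|37)=+1, (14|37)=-1; (−1)^{1·3·18}·(+1)^3·(-1)^1 = -1.
v=7: a=7^4·(≡6), b=7^11·(≡5) mod 7; (6|7)=-1, (5|7)=-1; (−1)^{4·11·3}·(-1)^11·(-1)^4 = -1.
v=23: a=23^1·(≡14), b=23^2·(≡6) mod 23; (14|23)=-1, (6|23)=+1; (−1)^{1·2·11}·(-1)^2·(+1)^1 = +1.
v=11: a=11^3·(≡2), b=11^9·(≡10) mod 11; (2|11)=-1, (10|11)=-1; (−1)^{3·9·5}·(-1)^9·(-1)^3 = -1.
v=29: a=29^2·(≡11), b=29^5·(≡4) mod 29; (11|29)=-1, (4|29)=+1; (−1)^{2·5·14}·(-1)^5·(+1)^2 = -1.
v=2: v_2(a)=-8, v_2(b)=-8; units ≡ 3, 3 (mod 8); ε·ε+αω+βω = 1·1+-8·1+-8·1 ≡ 1  ⇒  (a,b)_2 = -1.
v=3: a=3^-4·(≡1), b=3^-10·(≡2) mod 3; (1|3)=+1, (2|3)=-1; (−1)^{-4·-10·1}·(+1)^-10·(-1)^-4 = +1.
v=∞: 177859 > 0 and -82621 < 0  ⇒  (a,b)_∞ = +1.
v=19: a=19^-1·(≡18), b=19^-4·(≡8) mod 19; (18|19)=-1, (8|19)=-1; (−1)^{-1·-4·9}·(-1)^-4·(-1)^-1 = -1.
v=5: a=5^0·(≡4), b=5^-2·(≡4) mod 5; (4|5)=+1, (4|5)=+1; (−1)^{0·-2·2}·(+1)^-2·(+1)^0 = +1.
Ram(177859, -82621) = {2, 7, 11, 19, 29, 37}; no ℚ_2-point on the conic.

[2, 7, 11, 19, 29, 37]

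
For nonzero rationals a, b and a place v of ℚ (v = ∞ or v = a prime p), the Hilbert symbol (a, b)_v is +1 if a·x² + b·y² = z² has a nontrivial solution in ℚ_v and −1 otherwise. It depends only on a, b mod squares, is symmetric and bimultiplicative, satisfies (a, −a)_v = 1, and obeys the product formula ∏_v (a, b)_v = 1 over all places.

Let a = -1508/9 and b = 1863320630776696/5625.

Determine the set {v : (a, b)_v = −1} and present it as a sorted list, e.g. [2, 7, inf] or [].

[2, 13, 19, 23]

Mod squares: a ≡ -377, b ≡ 79534. Check v ∈ {∞, 2, 3, 5, 7, 13, 19, 23, 29}.
v=19: a=19^0·(≡14), b=19^1·(≡5) mod 19; (14|19)=-1, (5|19)=+1; (−1)^{0·1·9}·(-1)^1·(+1)^0 = -1.
v=23: a=23^0·(≡19), b=23^1·(≡2) mod 23; (19|23)=-1, (2|23)=+1; (−1)^{0·1·11}·(-1)^1·(+1)^0 = -1.
v=2: v_2(a)=2, v_2(b)=3; units ≡ 7, 7 (mod 8); ε·ε+αω+βω = 1·1+2·0+3·0 ≡ 1  ⇒  (a,b)_2 = -1.
v=7: a=7^0·(≡2), b=7^3·(≡1) mod 7; (2|7)=+1, (1|7)=+1; (−1)^{0·3·3}·(+1)^3·(+1)^0 = +1.
v=5: a=5^0·(≡3), b=5^-4·(≡4) mod 5; (3|5)=-1, (4|5)=+1; (−1)^{0·-4·2}·(-1)^-4·(+1)^0 = +1.
v=3: a=3^-2·(≡1), b=3^-2·(≡1) mod 3; (1|3)=+1, (1|3)=+1; (−1)^{-2·-2·1}·(+1)^-2·(+1)^-2 = +1.
v=13: a=13^1·(≡3), b=13^3·(≡7) mod 13; (3|13)=+1, (7|13)=-1; (−1)^{1·3·6}·(+1)^3·(-1)^1 = -1.
v=∞: -377 < 0 and 79534 > 0  ⇒  (a,b)_∞ = +1.
v=29: a=29^1·(≡20), b=29^4·(≡20) mod 29; (20|29)=+1, (20|29)=+1; (−1)^{1·4·14}·(+1)^4·(+1)^1 = +1.
(-377, 79534 / ℚ) ramifies at {2, 13, 19, 23}: a division algebra.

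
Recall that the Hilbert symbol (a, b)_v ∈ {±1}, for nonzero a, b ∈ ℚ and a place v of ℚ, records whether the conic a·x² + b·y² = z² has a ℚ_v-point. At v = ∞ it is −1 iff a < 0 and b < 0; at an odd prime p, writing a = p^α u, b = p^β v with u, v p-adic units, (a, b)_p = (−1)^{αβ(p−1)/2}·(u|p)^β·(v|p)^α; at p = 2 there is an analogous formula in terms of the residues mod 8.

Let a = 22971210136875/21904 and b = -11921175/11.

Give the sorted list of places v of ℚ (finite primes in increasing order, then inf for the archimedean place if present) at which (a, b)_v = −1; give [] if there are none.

[2, 7]

(a, b) ≡ (91, -77) mod (ℚ^×)²; places V = {2, 3, 5, 7, 11, 13, 29, 37, ∞}.
(a,b)_29: α=2, u≡6; β=2, v≡19 (mod 29); (6|29)=+1, (19|29)=-1; sign (−1)^0·+1^2·-1^2 = +1.
(a,b)_11: α=2, u≡9; β=-1, v≡9 (mod 11); (9|11)=+1, (9|11)=+1; sign (−1)^0·+1^-1·+1^2 = +1.
(a,b)_3: α=4, u≡1; β=4, v≡1 (mod 3); (1|3)=+1, (1|3)=+1; sign (−1)^0·+1^4·+1^4 = +1.
(a,b)_13: α=1, u≡6; β=0, v≡3 (mod 13); (6|13)=-1, (3|13)=+1; sign (−1)^0·-1^0·+1^1 = +1.
(a,b)_7: α=3, u≡5; β=1, v≡3 (mod 7); (5|7)=-1, (3|7)=-1; sign (−1)^1·-1^1·-1^3 = -1.
(a,b)_5: α=4, u≡1; β=2, v≡3 (mod 5); (1|5)=+1, (3|5)=-1; sign (−1)^0·+1^2·-1^4 = +1.
(a,b)_∞: sgn(91)=+, sgn(-77)=−, so +1.
(a,b)_2: α=-4, β=0; u≡3, v≡3 (mod 8); ε(u)ε(v)=1·1, αω(v)=-4·1, βω(u)=0·1; sum ≡ 1  ⇒  -1.
(a,b)_37: α=-2, u≡32; β=0, v≡7 (mod 37); (32|37)=-1, (7|37)=+1; sign (−1)^0·-1^0·+1^-2 = +1.
Ram(91, -77) = {2, 7}; no ℚ_2-point on the conic.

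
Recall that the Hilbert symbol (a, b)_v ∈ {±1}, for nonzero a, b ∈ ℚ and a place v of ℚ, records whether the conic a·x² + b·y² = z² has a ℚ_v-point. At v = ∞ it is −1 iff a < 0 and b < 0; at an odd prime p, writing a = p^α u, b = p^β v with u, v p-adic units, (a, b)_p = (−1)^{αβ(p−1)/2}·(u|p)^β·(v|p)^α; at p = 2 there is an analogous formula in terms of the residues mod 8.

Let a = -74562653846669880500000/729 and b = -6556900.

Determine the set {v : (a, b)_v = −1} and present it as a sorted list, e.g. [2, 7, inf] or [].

Mod squares: a ≡ -131138, b ≡ -65569. Check v ∈ {∞, 2, 3, 5, 7, 17, 19, 23, 29}.
v=∞: -131138 < 0 and -65569 < 0  ⇒  (a,b)_∞ = -1.
v=5: a=5^6·(≡2), b=5^2·(≡4) mod 5; (2|5)=-1, (4|5)=+1; (−1)^{6·2·2}·(-1)^2·(+1)^6 = +1.
v=29: a=29^3·(≡12), b=29^1·(≡13) mod 29; (12|29)=-1, (13|29)=+1; (−1)^{3·1·14}·(-1)^1·(+1)^3 = -1.
v=3: a=3^-6·(≡1), b=3^0·(≡2) mod 3; (1|3)=+1, (2|3)=-1; (−1)^{-6·0·1}·(+1)^0·(-1)^-6 = +1.
v=2: v_2(a)=5, v_2(b)=2; units ≡ 7, 7 (mod 8); ε·ε+αω+βω = 1·1+5·0+2·0 ≡ 1  ⇒  (a,b)_2 = -1.
v=19: a=19^3·(≡18), b=19^1·(≡16) mod 19; (18|19)=-1, (16|19)=+1; (−1)^{3·1·9}·(-1)^1·(+1)^3 = +1.
v=23: a=23^2·(≡12), b=23^0·(≡9) mod 23; (12|23)=+1, (9|23)=+1; (−1)^{2·0·11}·(+1)^0·(+1)^2 = +1.
v=7: a=7^3·(≡5), b=7^1·(≡5) mod 7; (5|7)=-1, (5|7)=-1; (−1)^{3·1·3}·(-1)^1·(-1)^3 = -1.
v=17: a=17^3·(≡15), b=17^1·(≡13) mod 17; (15|17)=+1, (13|17)=+1; (−1)^{3·1·8}·(+1)^1·(+1)^3 = +1.
Ram(-131138, -65569) = {2, 7, 29, ∞}; no ℚ_2-point on the conic.

[2, 7, 29, inf]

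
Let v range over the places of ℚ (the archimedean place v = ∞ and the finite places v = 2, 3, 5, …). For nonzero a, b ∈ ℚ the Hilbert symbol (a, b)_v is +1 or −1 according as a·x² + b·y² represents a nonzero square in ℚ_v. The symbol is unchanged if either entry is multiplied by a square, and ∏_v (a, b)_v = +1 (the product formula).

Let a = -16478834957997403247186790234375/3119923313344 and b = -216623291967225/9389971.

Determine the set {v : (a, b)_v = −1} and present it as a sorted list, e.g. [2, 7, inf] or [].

(a, b) ≡ (-1315237, -187891) mod (ℚ^×)²; places V = {2, 3, 5, 7, 11, 13, 19, 23, 29, 31, 37, ∞}.
(a,b)_31: α=3, u≡30; β=1, v≡3 (mod 31); (30|31)=-1, (3|31)=-1; sign (−1)^1·-1^1·-1^3 = -1.
(a,b)_11: α=7, u≡1; β=3, v≡7 (mod 11); (1|11)=+1, (7|11)=-1; sign (−1)^1·+1^3·-1^7 = +1.
(a,b)_29: α=3, u≡11; β=1, v≡2 (mod 29); (11|29)=-1, (2|29)=-1; sign (−1)^0·-1^1·-1^3 = +1.
(a,b)_37: α=-6, u≡23; β=-2, v≡35 (mod 37); (23|37)=-1, (35|37)=-1; sign (−1)^0·-1^-2·-1^-6 = +1.
(a,b)_3: α=2, u≡2; β=4, v≡2 (mod 3); (2|3)=-1, (2|3)=-1; sign (−1)^0·-1^4·-1^2 = +1.
(a,b)_23: α=4, u≡13; β=2, v≡10 (mod 23); (13|23)=+1, (10|23)=-1; sign (−1)^0·+1^2·-1^4 = +1.
(a,b)_7: α=1, u≡3; β=0, v≡6 (mod 7); (3|7)=-1, (6|7)=-1; sign (−1)^0·-1^0·-1^1 = -1.
(a,b)_∞: sgn(-1315237)=−, sgn(-187891)=−, so -1.
(a,b)_2: α=-6, β=0; u≡3, v≡5 (mod 8); ε(u)ε(v)=1·0, αω(v)=-6·1, βω(u)=0·1; sum ≡ 0  ⇒  +1.
(a,b)_5: α=8, u≡3; β=2, v≡1 (mod 5); (3|5)=-1, (1|5)=+1; sign (−1)^0·-1^2·+1^8 = +1.
(a,b)_19: α=-1, u≡2; β=-3, v≡3 (mod 19); (2|19)=-1, (3|19)=-1; sign (−1)^1·-1^-3·-1^-1 = -1.
(a,b)_13: α=2, u≡3; β=2, v≡6 (mod 13); (3|13)=+1, (6|13)=-1; sign (−1)^0·+1^2·-1^2 = +1.
Ram(-1315237, -187891) = {7, 19, 31, ∞}; no ℚ_7-point on the conic.

[7, 19, 31, inf]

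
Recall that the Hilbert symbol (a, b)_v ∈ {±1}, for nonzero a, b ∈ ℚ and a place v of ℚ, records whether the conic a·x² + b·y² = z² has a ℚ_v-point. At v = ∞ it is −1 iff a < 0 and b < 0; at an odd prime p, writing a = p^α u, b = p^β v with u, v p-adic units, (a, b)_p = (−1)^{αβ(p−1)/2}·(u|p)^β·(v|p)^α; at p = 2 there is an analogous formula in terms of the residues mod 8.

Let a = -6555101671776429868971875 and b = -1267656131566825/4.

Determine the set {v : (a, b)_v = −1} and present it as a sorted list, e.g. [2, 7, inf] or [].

(a, b) ≡ (-12155, -17017) mod (ℚ^×)²; places V = {2, 5, 7, 11, 13, 17, 19, ∞}.
(a,b)_∞: sgn(-12155)=−, sgn(-17017)=−, so -1.
(a,b)_13: α=7, u≡12; β=5, v≡9 (mod 13); (12|13)=+1, (9|13)=+1; sign (−1)^0·+1^5·+1^7 = +1.
(a,b)_17: α=5, u≡13; β=3, v≡16 (mod 17); (13|17)=+1, (16|17)=+1; sign (−1)^0·+1^3·+1^5 = +1.
(a,b)_2: α=0, β=-2; u≡5, v≡7 (mod 8); ε(u)ε(v)=0·1, αω(v)=0·0, βω(u)=-2·1; sum ≡ 0  ⇒  +1.
(a,b)_11: α=3, u≡7; β=1, v≡9 (mod 11); (7|11)=-1, (9|11)=+1; sign (−1)^1·-1^1·+1^3 = +1.
(a,b)_5: α=5, u≡4; β=2, v≡3 (mod 5); (4|5)=+1, (3|5)=-1; sign (−1)^0·+1^2·-1^5 = -1.
(a,b)_7: α=2, u≡4; β=1, v≡5 (mod 7); (4|7)=+1, (5|7)=-1; sign (−1)^0·+1^1·-1^2 = +1.
(a,b)_19: α=2, u≡7; β=2, v≡16 (mod 19); (7|19)=+1, (16|19)=+1; sign (−1)^0·+1^2·+1^2 = +1.
|Ram(-12155, -17017)| = 2, even; anisotropic at {5, ∞}.

[5, inf]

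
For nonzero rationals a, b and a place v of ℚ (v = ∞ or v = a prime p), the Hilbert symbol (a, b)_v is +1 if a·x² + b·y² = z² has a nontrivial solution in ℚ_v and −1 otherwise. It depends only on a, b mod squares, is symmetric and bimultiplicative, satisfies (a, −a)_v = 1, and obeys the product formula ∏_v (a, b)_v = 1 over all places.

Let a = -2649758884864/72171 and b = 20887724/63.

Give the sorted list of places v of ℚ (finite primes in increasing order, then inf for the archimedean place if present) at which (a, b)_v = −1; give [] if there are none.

[7, 11]

Mod squares: a ≡ -11, b ≡ 77. Check v ∈ {∞, 2, 3, 7, 11, 13, 43, 53}.
v=53: a=53^0·(≡17), b=53^2·(≡44) mod 53; (17|53)=+1, (44|53)=+1; (−1)^{0·2·26}·(+1)^2·(+1)^0 = +1.
v=∞: -11 < 0 and 77 > 0  ⇒  (a,b)_∞ = +1.
v=13: a=13^4·(≡8), b=13^2·(≡4) mod 13; (8|13)=-1, (4|13)=+1; (−1)^{4·2·6}·(-1)^2·(+1)^4 = +1.
v=11: a=11^-1·(≡6), b=11^1·(≡8) mod 11; (6|11)=-1, (8|11)=-1; (−1)^{-1·1·5}·(-1)^1·(-1)^-1 = -1.
v=7: a=7^2·(≡5), b=7^-1·(≡2) mod 7; (5|7)=-1, (2|7)=+1; (−1)^{2·-1·3}·(-1)^-1·(+1)^2 = -1.
v=43: a=43^2·(≡33), b=43^0·(≡28) mod 43; (33|43)=-1, (28|43)=-1; (−1)^{2·0·21}·(-1)^0·(-1)^2 = +1.
v=2: v_2(a)=10, v_2(b)=2; units ≡ 5, 5 (mod 8); ε·ε+αω+βω = 0·0+10·1+2·1 ≡ 0  ⇒  (a,b)_2 = +1.
v=3: a=3^-8·(≡1), b=3^-2·(≡2) mod 3; (1|3)=+1, (2|3)=-1; (−1)^{-8·-2·1}·(+1)^-2·(-1)^-8 = +1.
|Ram(-11, 77)| = 2, even; anisotropic at {7, 11}.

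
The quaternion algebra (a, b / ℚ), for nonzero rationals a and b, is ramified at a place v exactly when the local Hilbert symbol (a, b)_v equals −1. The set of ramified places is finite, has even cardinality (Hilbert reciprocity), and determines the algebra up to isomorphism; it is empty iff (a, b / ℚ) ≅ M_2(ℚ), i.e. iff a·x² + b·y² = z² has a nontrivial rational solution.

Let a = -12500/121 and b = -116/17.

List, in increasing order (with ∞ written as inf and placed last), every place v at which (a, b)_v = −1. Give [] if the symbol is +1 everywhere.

[2, 5, 17, inf]

(a, b) ≡ (-5, -493) mod (ℚ^×)²; places V = {2, 5, 11, 17, 29, ∞}.
(a,b)_2: α=2, β=2; u≡3, v≡3 (mod 8); ε(u)ε(v)=1·1, αω(v)=2·1, βω(u)=2·1; sum ≡ 1  ⇒  -1.
(a,b)_11: α=-2, u≡7; β=0, v≡10 (mod 11); (7|11)=-1, (10|11)=-1; sign (−1)^0·-1^0·-1^-2 = +1.
(a,b)_17: α=0, u≡6; β=-1, v≡3 (mod 17); (6|17)=-1, (3|17)=-1; sign (−1)^0·-1^-1·-1^0 = -1.
(a,b)_∞: sgn(-5)=−, sgn(-493)=−, so -1.
(a,b)_29: α=0, u≡23; β=1, v≡10 (mod 29); (23|29)=+1, (10|29)=-1; sign (−1)^0·+1^1·-1^0 = +1.
(a,b)_5: α=5, u≡1; β=0, v≡2 (mod 5); (1|5)=+1, (2|5)=-1; sign (−1)^0·+1^0·-1^5 = -1.
Ram(-5, -493) = {2, 5, 17, ∞}; no ℚ_2-point on the conic.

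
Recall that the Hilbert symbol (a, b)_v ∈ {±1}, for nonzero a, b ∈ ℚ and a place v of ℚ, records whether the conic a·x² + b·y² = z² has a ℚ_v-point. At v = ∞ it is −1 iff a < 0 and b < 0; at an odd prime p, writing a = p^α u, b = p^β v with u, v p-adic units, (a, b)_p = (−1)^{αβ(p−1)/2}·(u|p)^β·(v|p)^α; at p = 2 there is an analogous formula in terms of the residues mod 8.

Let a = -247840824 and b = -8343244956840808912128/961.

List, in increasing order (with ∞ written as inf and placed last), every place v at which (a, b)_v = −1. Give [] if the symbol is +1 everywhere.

(a, b) ≡ (-25806, -77) mod (ℚ^×)²; places V = {2, 3, 7, 11, 17, 23, 31, ∞}.
(a,b)_7: α=4, u≡5; β=11, v≡6 (mod 7); (5|7)=-1, (6|7)=-1; sign (−1)^0·-1^11·-1^4 = -1.
(a,b)_11: α=1, u≡8; β=3, v≡3 (mod 11); (8|11)=-1, (3|11)=+1; sign (−1)^1·-1^3·+1^1 = +1.
(a,b)_∞: sgn(-25806)=−, sgn(-77)=−, so -1.
(a,b)_3: α=1, u≡2; β=4, v≡1 (mod 3); (2|3)=-1, (1|3)=+1; sign (−1)^0·-1^4·+1^1 = +1.
(a,b)_17: α=1, u≡5; β=2, v≡15 (mod 17); (5|17)=-1, (15|17)=+1; sign (−1)^0·-1^2·+1^1 = +1.
(a,b)_31: α=0, u≡22; β=-2, v≡18 (mod 31); (22|31)=-1, (18|31)=+1; sign (−1)^0·-1^-2·+1^0 = +1.
(a,b)_2: α=3, β=8; u≡1, v≡3 (mod 8); ε(u)ε(v)=0·1, αω(v)=3·1, βω(u)=8·0; sum ≡ 1  ⇒  -1.
(a,b)_23: α=1, u≡19; β=2, v≡14 (mod 23); (19|23)=-1, (14|23)=-1; sign (−1)^0·-1^2·-1^1 = -1.
Ram(-25806, -77) = {2, 7, 23, ∞}; no ℚ_2-point on the conic.

[2, 7, 23, inf]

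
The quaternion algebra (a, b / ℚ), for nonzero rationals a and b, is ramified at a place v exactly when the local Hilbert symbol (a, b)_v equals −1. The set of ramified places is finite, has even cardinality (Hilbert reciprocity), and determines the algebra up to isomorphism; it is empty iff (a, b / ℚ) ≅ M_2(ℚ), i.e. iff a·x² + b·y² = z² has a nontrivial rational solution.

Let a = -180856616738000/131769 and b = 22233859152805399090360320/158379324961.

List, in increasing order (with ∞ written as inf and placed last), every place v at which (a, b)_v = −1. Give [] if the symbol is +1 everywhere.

Mod squares: a ≡ -5, b ≡ 95. Check v ∈ {∞, 2, 3, 5, 7, 11, 13, 17, 19, 23}.
v=23: a=23^0·(≡3), b=23^-2·(≡2) mod 23; (3|23)=+1, (2|23)=+1; (−1)^{0·-2·11}·(+1)^-2·(+1)^0 = +1.
v=13: a=13^0·(≡5), b=13^-2·(≡4) mod 13; (5|13)=-1, (4|13)=+1; (−1)^{0·-2·6}·(-1)^-2·(+1)^0 = +1.
v=7: a=7^4·(≡1), b=7^8·(≡2) mod 7; (1|7)=+1, (2|7)=+1; (−1)^{4·8·3}·(+1)^8·(+1)^4 = +1.
v=2: v_2(a)=4, v_2(b)=12; units ≡ 3, 7 (mod 8); ε·ε+αω+βω = 1·1+4·0+12·1 ≡ 1  ⇒  (a,b)_2 = -1.
v=17: a=17^2·(≡5), b=17^2·(≡12) mod 17; (5|17)=-1, (12|17)=-1; (−1)^{2·2·8}·(-1)^2·(-1)^2 = +1.
v=∞: -5 < 0 and 95 > 0  ⇒  (a,b)_∞ = +1.
v=11: a=11^-4·(≡8), b=11^-6·(≡7) mod 11; (8|11)=-1, (7|11)=-1; (−1)^{-4·-6·5}·(-1)^-6·(-1)^-4 = +1.
v=3: a=3^-2·(≡1), b=3^6·(≡2) mod 3; (1|3)=+1, (2|3)=-1; (−1)^{-2·6·1}·(+1)^6·(-1)^-2 = +1.
v=5: a=5^3·(≡4), b=5^1·(≡4) mod 5; (4|5)=+1, (4|5)=+1; (−1)^{3·1·2}·(+1)^1·(+1)^3 = +1.
v=19: a=19^4·(≡3), b=19^7·(≡5) mod 19; (3|19)=-1, (5|19)=+1; (−1)^{4·7·9}·(-1)^7·(+1)^4 = -1.
Ram(-5, 95) = {2, 19}; no ℚ_2-point on the conic.

[2, 19]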